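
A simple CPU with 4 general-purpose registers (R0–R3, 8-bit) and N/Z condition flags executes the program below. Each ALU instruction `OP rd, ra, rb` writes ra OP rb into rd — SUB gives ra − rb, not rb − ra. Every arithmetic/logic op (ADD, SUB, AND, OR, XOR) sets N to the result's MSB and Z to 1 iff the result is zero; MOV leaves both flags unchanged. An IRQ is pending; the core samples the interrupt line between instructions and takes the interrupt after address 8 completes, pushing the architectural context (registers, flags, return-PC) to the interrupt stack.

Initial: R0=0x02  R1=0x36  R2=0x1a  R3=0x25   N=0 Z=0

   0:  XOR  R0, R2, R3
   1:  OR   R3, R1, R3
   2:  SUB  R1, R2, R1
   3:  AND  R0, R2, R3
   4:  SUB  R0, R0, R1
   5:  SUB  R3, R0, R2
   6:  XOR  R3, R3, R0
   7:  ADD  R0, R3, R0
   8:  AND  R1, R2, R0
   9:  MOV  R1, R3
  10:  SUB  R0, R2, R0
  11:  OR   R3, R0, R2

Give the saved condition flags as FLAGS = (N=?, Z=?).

FLAGS = (N=0, Z=0)

after  0: R0=0x3f R1=0x36 R2=0x1a R3=0x25  N=0 Z=0
after  1: R0=0x3f R1=0x36 R2=0x1a R3=0x37  N=0 Z=0
after  2: R0=0x3f R1=0xe4 R2=0x1a R3=0x37  N=1 Z=0
after  3: R0=0x12 R1=0xe4 R2=0x1a R3=0x37  N=0 Z=0
after  4: R0=0x2e R1=0xe4 R2=0x1a R3=0x37  N=0 Z=0
after  5: R0=0x2e R1=0xe4 R2=0x1a R3=0x14  N=0 Z=0
after  6: R0=0x2e R1=0xe4 R2=0x1a R3=0x3a  N=0 Z=0
after  7: R0=0x68 R1=0xe4 R2=0x1a R3=0x3a  N=0 Z=0
after  8: R0=0x68 R1=0x08 R2=0x1a R3=0x3a  N=0 Z=0
-- IRQ taken; context saved, return-PC = 9 --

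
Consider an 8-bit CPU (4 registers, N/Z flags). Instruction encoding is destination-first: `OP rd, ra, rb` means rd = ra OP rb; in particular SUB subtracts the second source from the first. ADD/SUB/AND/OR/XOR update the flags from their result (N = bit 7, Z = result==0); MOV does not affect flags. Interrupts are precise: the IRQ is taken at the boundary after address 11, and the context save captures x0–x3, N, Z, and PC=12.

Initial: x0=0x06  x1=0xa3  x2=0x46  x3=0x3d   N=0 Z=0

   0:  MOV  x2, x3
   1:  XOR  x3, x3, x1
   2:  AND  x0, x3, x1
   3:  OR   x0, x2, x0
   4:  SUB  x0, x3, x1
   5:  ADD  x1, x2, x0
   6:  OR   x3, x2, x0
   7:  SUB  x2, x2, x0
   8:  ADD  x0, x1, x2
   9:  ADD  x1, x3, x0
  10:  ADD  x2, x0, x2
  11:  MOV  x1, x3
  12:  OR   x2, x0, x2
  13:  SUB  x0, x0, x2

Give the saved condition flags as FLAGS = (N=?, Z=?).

after  0: x0=0x06 x1=0xa3 x2=0x3d x3=0x3d  N=0 Z=0
after  1: x0=0x06 x1=0xa3 x2=0x3d x3=0x9e  N=1 Z=0
after  2: x0=0x82 x1=0xa3 x2=0x3d x3=0x9e  N=1 Z=0
after  3: x0=0xbf x1=0xa3 x2=0x3d x3=0x9e  N=1 Z=0
after  4: x0=0xfb x1=0xa3 x2=0x3d x3=0x9e  N=1 Z=0
after  5: x0=0xfb x1=0x38 x2=0x3d x3=0x9e  N=0 Z=0
after  6: x0=0xfb x1=0x38 x2=0x3d x3=0xff  N=1 Z=0
after  7: x0=0xfb x1=0x38 x2=0x42 x3=0xff  N=0 Z=0
after  8: x0=0x7a x1=0x38 x2=0x42 x3=0xff  N=0 Z=0
after  9: x0=0x7a x1=0x79 x2=0x42 x3=0xff  N=0 Z=0
after 10: x0=0x7a x1=0x79 x2=0xbc x3=0xff  N=1 Z=0
after 11: x0=0x7a x1=0xff x2=0xbc x3=0xff  N=1 Z=0
-- IRQ taken; context saved, return-PC = 12 --

FLAGS = (N=1, Z=0)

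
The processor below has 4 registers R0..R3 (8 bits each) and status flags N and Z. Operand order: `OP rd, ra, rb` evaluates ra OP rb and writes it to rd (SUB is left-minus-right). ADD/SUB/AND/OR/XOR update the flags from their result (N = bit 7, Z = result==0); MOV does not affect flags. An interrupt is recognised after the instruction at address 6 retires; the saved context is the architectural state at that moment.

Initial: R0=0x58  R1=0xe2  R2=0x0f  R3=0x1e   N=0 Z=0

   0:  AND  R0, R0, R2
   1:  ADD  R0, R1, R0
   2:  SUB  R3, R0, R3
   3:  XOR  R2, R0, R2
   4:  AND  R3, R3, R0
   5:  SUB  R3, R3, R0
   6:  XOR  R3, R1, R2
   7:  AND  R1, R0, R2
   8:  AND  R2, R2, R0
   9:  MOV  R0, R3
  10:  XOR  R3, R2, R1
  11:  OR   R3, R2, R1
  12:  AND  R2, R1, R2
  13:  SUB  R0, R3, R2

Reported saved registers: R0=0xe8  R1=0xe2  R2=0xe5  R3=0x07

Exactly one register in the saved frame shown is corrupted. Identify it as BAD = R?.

BAD = R0

after  0: R0=0x08 R1=0xe2 R2=0x0f R3=0x1e  N=0 Z=0
after  1: R0=0xea R1=0xe2 R2=0x0f R3=0x1e  N=1 Z=0
after  2: R0=0xea R1=0xe2 R2=0x0f R3=0xcc  N=1 Z=0
after  3: R0=0xea R1=0xe2 R2=0xe5 R3=0xcc  N=1 Z=0
after  4: R0=0xea R1=0xe2 R2=0xe5 R3=0xc8  N=1 Z=0
after  5: R0=0xea R1=0xe2 R2=0xe5 R3=0xde  N=1 Z=0
after  6: R0=0xea R1=0xe2 R2=0xe5 R3=0x07  N=0 Z=0
-- IRQ taken; context saved, return-PC = 7 --
mismatch: R0: reported 0xe8 vs actual 0xea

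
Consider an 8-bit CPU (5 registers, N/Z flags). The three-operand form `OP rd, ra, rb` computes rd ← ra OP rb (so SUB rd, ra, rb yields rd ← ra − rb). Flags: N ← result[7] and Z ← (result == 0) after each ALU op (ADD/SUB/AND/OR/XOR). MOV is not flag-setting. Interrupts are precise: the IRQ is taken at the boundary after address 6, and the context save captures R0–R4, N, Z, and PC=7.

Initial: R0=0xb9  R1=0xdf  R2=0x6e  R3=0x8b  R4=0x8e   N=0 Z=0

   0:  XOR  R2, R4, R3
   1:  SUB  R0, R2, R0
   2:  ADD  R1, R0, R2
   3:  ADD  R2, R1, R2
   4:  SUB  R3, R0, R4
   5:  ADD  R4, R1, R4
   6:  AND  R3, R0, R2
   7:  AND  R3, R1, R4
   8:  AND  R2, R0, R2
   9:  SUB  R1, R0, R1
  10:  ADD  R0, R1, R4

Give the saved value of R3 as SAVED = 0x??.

SAVED = 0x44

after  0: R0=0xb9 R1=0xdf R2=0x05 R3=0x8b R4=0x8e  N=0 Z=0
after  1: R0=0x4c R1=0xdf R2=0x05 R3=0x8b R4=0x8e  N=0 Z=0
after  2: R0=0x4c R1=0x51 R2=0x05 R3=0x8b R4=0x8e  N=0 Z=0
after  3: R0=0x4c R1=0x51 R2=0x56 R3=0x8b R4=0x8e  N=0 Z=0
after  4: R0=0x4c R1=0x51 R2=0x56 R3=0xbe R4=0x8e  N=1 Z=0
after  5: R0=0x4c R1=0x51 R2=0x56 R3=0xbe R4=0xdf  N=1 Z=0
after  6: R0=0x4c R1=0x51 R2=0x56 R3=0x44 R4=0xdf  N=0 Z=0
-- IRQ taken; context saved, return-PC = 7 --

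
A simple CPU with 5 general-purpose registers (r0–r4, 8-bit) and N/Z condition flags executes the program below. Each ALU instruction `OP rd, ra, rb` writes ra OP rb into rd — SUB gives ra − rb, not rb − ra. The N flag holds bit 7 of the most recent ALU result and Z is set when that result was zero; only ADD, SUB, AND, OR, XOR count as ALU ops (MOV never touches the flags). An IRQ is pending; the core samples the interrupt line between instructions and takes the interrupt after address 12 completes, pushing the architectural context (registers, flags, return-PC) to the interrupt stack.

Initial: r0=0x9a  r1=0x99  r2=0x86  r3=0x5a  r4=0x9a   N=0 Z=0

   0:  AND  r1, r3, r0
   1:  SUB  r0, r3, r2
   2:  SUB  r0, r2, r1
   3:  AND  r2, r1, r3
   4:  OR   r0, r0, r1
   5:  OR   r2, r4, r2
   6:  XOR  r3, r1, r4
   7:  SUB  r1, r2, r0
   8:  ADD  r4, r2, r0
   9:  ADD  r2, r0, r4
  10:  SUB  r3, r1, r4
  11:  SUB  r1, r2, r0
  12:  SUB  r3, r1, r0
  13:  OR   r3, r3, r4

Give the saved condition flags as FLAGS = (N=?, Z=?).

after  0: r0=0x9a r1=0x1a r2=0x86 r3=0x5a r4=0x9a  N=0 Z=0
after  1: r0=0xd4 r1=0x1a r2=0x86 r3=0x5a r4=0x9a  N=1 Z=0
after  2: r0=0x6c r1=0x1a r2=0x86 r3=0x5a r4=0x9a  N=0 Z=0
after  3: r0=0x6c r1=0x1a r2=0x1a r3=0x5a r4=0x9a  N=0 Z=0
after  4: r0=0x7e r1=0x1a r2=0x1a r3=0x5a r4=0x9a  N=0 Z=0
after  5: r0=0x7e r1=0x1a r2=0x9a r3=0x5a r4=0x9a  N=1 Z=0
after  6: r0=0x7e r1=0x1a r2=0x9a r3=0x80 r4=0x9a  N=1 Z=0
after  7: r0=0x7e r1=0x1c r2=0x9a r3=0x80 r4=0x9a  N=0 Z=0
after  8: r0=0x7e r1=0x1c r2=0x9a r3=0x80 r4=0x18  N=0 Z=0
after  9: r0=0x7e r1=0x1c r2=0x96 r3=0x80 r4=0x18  N=1 Z=0
after 10: r0=0x7e r1=0x1c r2=0x96 r3=0x04 r4=0x18  N=0 Z=0
after 11: r0=0x7e r1=0x18 r2=0x96 r3=0x04 r4=0x18  N=0 Z=0
after 12: r0=0x7e r1=0x18 r2=0x96 r3=0x9a r4=0x18  N=1 Z=0
-- IRQ taken; context saved, return-PC = 13 --

FLAGS = (N=1, Z=0)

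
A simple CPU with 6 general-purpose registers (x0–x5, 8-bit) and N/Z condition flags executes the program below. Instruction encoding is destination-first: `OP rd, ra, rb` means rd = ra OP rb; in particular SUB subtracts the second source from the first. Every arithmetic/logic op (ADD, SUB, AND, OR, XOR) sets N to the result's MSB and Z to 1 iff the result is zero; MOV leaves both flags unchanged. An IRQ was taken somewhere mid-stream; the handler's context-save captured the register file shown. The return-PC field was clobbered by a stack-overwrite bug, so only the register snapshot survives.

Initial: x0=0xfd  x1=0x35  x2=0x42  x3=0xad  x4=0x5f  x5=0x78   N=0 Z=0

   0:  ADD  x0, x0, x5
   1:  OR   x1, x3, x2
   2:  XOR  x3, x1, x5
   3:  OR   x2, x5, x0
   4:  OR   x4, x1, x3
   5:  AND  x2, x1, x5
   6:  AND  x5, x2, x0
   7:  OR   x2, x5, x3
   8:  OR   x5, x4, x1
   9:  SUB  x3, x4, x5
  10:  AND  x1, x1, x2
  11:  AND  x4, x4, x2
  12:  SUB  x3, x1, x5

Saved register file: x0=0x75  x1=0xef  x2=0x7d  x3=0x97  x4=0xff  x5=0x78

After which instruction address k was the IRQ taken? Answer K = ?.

K = 4

after  0: x0=0x75 x1=0x35 x2=0x42 x3=0xad x4=0x5f x5=0x78  N=0 Z=0
after  1: x0=0x75 x1=0xef x2=0x42 x3=0xad x4=0x5f x5=0x78  N=1 Z=0
after  2: x0=0x75 x1=0xef x2=0x42 x3=0x97 x4=0x5f x5=0x78  N=1 Z=0
after  3: x0=0x75 x1=0xef x2=0x7d x3=0x97 x4=0x5f x5=0x78  N=0 Z=0
after  4: x0=0x75 x1=0xef x2=0x7d x3=0x97 x4=0xff x5=0x78  N=1 Z=0
-- IRQ taken; context saved, return-PC = 5 --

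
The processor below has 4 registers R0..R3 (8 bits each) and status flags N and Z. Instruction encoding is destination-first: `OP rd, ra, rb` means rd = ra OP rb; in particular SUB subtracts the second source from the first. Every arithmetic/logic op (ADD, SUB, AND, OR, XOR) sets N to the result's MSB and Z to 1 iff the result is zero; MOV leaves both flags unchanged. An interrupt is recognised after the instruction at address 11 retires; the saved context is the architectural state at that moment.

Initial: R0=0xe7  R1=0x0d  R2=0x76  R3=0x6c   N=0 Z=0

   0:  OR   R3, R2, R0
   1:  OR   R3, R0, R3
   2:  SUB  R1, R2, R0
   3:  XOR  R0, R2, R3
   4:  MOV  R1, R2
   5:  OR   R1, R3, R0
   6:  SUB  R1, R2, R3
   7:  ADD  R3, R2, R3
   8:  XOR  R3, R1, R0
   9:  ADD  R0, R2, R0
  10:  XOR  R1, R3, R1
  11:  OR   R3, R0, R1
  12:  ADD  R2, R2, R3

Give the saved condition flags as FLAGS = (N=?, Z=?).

FLAGS = (N=1, Z=0)

after  0: R0=0xe7 R1=0x0d R2=0x76 R3=0xf7  N=1 Z=0
after  1: R0=0xe7 R1=0x0d R2=0x76 R3=0xf7  N=1 Z=0
after  2: R0=0xe7 R1=0x8f R2=0x76 R3=0xf7  N=1 Z=0
after  3: R0=0x81 R1=0x8f R2=0x76 R3=0xf7  N=1 Z=0
after  4: R0=0x81 R1=0x76 R2=0x76 R3=0xf7  N=1 Z=0
after  5: R0=0x81 R1=0xf7 R2=0x76 R3=0xf7  N=1 Z=0
after  6: R0=0x81 R1=0x7f R2=0x76 R3=0xf7  N=0 Z=0
after  7: R0=0x81 R1=0x7f R2=0x76 R3=0x6d  N=0 Z=0
after  8: R0=0x81 R1=0x7f R2=0x76 R3=0xfe  N=1 Z=0
after  9: R0=0xf7 R1=0x7f R2=0x76 R3=0xfe  N=1 Z=0
after 10: R0=0xf7 R1=0x81 R2=0x76 R3=0xfe  N=1 Z=0
after 11: R0=0xf7 R1=0x81 R2=0x76 R3=0xf7  N=1 Z=0
-- IRQ taken; context saved, return-PC = 12 --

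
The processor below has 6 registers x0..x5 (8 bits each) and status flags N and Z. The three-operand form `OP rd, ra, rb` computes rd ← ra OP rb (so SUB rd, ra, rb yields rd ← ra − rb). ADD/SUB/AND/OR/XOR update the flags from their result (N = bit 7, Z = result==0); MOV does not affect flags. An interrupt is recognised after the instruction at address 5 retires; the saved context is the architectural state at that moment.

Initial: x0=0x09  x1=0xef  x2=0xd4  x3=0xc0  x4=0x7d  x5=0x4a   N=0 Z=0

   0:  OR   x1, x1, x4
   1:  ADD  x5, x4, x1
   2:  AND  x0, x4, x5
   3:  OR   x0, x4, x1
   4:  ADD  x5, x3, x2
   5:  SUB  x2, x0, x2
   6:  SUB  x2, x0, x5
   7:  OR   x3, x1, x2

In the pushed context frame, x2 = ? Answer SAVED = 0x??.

after  0: x0=0x09 x1=0xff x2=0xd4 x3=0xc0 x4=0x7d x5=0x4a  N=1 Z=0
after  1: x0=0x09 x1=0xff x2=0xd4 x3=0xc0 x4=0x7d x5=0x7c  N=0 Z=0
after  2: x0=0x7c x1=0xff x2=0xd4 x3=0xc0 x4=0x7d x5=0x7c  N=0 Z=0
after  3: x0=0xff x1=0xff x2=0xd4 x3=0xc0 x4=0x7d x5=0x7c  N=1 Z=0
after  4: x0=0xff x1=0xff x2=0xd4 x3=0xc0 x4=0x7d x5=0x94  N=1 Z=0
after  5: x0=0xff x1=0xff x2=0x2b x3=0xc0 x4=0x7d x5=0x94  N=0 Z=0
-- IRQ taken; context saved, return-PC = 6 --

SAVED = 0x2b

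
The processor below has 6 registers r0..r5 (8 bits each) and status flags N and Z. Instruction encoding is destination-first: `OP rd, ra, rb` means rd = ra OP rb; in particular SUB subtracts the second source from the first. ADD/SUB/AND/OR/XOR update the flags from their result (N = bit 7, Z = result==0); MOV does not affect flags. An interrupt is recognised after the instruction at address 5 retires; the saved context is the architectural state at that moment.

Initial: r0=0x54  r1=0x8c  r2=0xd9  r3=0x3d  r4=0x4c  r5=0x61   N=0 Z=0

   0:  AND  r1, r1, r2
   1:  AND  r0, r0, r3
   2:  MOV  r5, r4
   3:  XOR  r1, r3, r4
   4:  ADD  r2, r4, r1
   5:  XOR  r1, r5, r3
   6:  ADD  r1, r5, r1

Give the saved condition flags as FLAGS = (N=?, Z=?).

FLAGS = (N=0, Z=0)

after  0: r0=0x54 r1=0x88 r2=0xd9 r3=0x3d r4=0x4c r5=0x61  N=1 Z=0
after  1: r0=0x14 r1=0x88 r2=0xd9 r3=0x3d r4=0x4c r5=0x61  N=0 Z=0
after  2: r0=0x14 r1=0x88 r2=0xd9 r3=0x3d r4=0x4c r5=0x4c  N=0 Z=0
after  3: r0=0x14 r1=0x71 r2=0xd9 r3=0x3d r4=0x4c r5=0x4c  N=0 Z=0
after  4: r0=0x14 r1=0x71 r2=0xbd r3=0x3d r4=0x4c r5=0x4c  N=1 Z=0
after  5: r0=0x14 r1=0x71 r2=0xbd r3=0x3d r4=0x4c r5=0x4c  N=0 Z=0
-- IRQ taken; context saved, return-PC = 6 --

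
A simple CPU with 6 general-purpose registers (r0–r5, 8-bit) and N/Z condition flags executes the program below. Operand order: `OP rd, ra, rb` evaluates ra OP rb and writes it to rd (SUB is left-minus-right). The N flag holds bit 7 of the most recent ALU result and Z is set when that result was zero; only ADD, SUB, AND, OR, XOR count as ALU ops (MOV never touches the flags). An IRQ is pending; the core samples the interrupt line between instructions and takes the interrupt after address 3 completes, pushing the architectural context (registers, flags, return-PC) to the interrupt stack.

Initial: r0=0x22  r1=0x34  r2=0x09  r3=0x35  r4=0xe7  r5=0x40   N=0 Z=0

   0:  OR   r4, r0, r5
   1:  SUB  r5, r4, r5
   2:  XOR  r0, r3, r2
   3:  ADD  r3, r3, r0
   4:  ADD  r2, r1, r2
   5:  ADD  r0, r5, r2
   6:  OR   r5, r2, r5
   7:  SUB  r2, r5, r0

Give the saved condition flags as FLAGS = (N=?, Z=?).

after  0: r0=0x22 r1=0x34 r2=0x09 r3=0x35 r4=0x62 r5=0x40  N=0 Z=0
after  1: r0=0x22 r1=0x34 r2=0x09 r3=0x35 r4=0x62 r5=0x22  N=0 Z=0
after  2: r0=0x3c r1=0x34 r2=0x09 r3=0x35 r4=0x62 r5=0x22  N=0 Z=0
after  3: r0=0x3c r1=0x34 r2=0x09 r3=0x71 r4=0x62 r5=0x22  N=0 Z=0
-- IRQ taken; context saved, return-PC = 4 --

FLAGS = (N=0, Z=0)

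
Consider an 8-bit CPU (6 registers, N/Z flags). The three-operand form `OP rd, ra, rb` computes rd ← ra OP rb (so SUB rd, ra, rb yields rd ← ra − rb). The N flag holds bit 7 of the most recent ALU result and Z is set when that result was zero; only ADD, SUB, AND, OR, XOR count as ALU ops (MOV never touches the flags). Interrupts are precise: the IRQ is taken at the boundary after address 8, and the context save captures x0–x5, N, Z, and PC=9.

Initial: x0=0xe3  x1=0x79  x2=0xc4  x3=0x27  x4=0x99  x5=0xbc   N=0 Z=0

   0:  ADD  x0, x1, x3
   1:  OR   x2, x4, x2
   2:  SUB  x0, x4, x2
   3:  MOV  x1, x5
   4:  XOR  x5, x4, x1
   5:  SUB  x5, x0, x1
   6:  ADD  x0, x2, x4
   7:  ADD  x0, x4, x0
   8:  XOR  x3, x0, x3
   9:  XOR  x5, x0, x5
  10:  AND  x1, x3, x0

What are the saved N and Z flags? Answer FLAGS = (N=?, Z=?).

FLAGS = (N=0, Z=0)

after  0: x0=0xa0 x1=0x79 x2=0xc4 x3=0x27 x4=0x99 x5=0xbc  N=1 Z=0
after  1: x0=0xa0 x1=0x79 x2=0xdd x3=0x27 x4=0x99 x5=0xbc  N=1 Z=0
after  2: x0=0xbc x1=0x79 x2=0xdd x3=0x27 x4=0x99 x5=0xbc  N=1 Z=0
after  3: x0=0xbc x1=0xbc x2=0xdd x3=0x27 x4=0x99 x5=0xbc  N=1 Z=0
after  4: x0=0xbc x1=0xbc x2=0xdd x3=0x27 x4=0x99 x5=0x25  N=0 Z=0
after  5: x0=0xbc x1=0xbc x2=0xdd x3=0x27 x4=0x99 x5=0x00  N=0 Z=1
after  6: x0=0x76 x1=0xbc x2=0xdd x3=0x27 x4=0x99 x5=0x00  N=0 Z=0
after  7: x0=0x0f x1=0xbc x2=0xdd x3=0x27 x4=0x99 x5=0x00  N=0 Z=0
after  8: x0=0x0f x1=0xbc x2=0xdd x3=0x28 x4=0x99 x5=0x00  N=0 Z=0
-- IRQ taken; context saved, return-PC = 9 --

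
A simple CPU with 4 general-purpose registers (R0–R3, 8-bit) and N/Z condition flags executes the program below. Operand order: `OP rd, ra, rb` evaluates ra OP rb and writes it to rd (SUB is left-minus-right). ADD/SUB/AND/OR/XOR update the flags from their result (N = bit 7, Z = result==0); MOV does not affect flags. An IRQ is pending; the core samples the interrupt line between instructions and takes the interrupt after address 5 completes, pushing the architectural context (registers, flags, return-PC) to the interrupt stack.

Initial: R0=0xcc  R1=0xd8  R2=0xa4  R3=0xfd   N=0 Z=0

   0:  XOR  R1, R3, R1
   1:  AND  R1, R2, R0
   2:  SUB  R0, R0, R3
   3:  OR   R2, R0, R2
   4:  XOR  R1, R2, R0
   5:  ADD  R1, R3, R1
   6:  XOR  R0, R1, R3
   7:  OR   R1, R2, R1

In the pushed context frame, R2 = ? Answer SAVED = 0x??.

after  0: R0=0xcc R1=0x25 R2=0xa4 R3=0xfd  N=0 Z=0
after  1: R0=0xcc R1=0x84 R2=0xa4 R3=0xfd  N=1 Z=0
after  2: R0=0xcf R1=0x84 R2=0xa4 R3=0xfd  N=1 Z=0
after  3: R0=0xcf R1=0x84 R2=0xef R3=0xfd  N=1 Z=0
after  4: R0=0xcf R1=0x20 R2=0xef R3=0xfd  N=0 Z=0
after  5: R0=0xcf R1=0x1d R2=0xef R3=0xfd  N=0 Z=0
-- IRQ taken; context saved, return-PC = 6 --

SAVED = 0xef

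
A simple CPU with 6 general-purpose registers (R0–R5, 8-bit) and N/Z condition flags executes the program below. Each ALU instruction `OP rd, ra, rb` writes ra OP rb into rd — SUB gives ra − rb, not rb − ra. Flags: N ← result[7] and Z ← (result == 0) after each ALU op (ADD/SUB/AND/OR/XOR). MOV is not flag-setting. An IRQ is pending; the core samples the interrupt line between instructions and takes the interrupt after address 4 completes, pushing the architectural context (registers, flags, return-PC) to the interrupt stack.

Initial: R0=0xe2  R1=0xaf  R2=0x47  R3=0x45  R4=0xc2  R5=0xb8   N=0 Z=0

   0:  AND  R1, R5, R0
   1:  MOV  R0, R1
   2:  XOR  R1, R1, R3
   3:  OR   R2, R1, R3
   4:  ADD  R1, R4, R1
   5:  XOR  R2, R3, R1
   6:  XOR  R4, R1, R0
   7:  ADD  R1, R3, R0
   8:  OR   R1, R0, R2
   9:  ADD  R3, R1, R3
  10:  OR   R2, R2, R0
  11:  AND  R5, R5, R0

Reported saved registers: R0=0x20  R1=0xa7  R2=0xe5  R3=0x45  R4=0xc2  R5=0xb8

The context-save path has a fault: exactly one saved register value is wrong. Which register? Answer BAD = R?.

after  0: R0=0xe2 R1=0xa0 R2=0x47 R3=0x45 R4=0xc2 R5=0xb8  N=1 Z=0
after  1: R0=0xa0 R1=0xa0 R2=0x47 R3=0x45 R4=0xc2 R5=0xb8  N=1 Z=0
after  2: R0=0xa0 R1=0xe5 R2=0x47 R3=0x45 R4=0xc2 R5=0xb8  N=1 Z=0
after  3: R0=0xa0 R1=0xe5 R2=0xe5 R3=0x45 R4=0xc2 R5=0xb8  N=1 Z=0
after  4: R0=0xa0 R1=0xa7 R2=0xe5 R3=0x45 R4=0xc2 R5=0xb8  N=1 Z=0
-- IRQ taken; context saved, return-PC = 5 --
mismatch: R0: reported 0x20 vs actual 0xa0

BAD = R0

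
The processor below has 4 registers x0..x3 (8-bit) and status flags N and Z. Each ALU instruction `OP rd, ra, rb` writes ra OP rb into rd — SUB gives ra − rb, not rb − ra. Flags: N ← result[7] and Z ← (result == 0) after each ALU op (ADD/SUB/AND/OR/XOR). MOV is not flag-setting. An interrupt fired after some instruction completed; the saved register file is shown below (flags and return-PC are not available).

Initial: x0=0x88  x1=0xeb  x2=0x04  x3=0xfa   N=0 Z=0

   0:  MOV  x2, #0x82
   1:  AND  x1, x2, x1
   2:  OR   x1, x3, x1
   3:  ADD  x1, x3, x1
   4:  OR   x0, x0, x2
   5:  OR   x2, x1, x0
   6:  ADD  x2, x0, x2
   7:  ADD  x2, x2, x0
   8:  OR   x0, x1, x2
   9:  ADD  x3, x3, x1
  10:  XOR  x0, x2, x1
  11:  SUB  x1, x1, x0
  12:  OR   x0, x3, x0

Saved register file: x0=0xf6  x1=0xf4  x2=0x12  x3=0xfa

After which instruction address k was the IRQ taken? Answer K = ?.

after  0: x0=0x88 x1=0xeb x2=0x82 x3=0xfa  N=0 Z=0
after  1: x0=0x88 x1=0x82 x2=0x82 x3=0xfa  N=1 Z=0
after  2: x0=0x88 x1=0xfa x2=0x82 x3=0xfa  N=1 Z=0
after  3: x0=0x88 x1=0xf4 x2=0x82 x3=0xfa  N=1 Z=0
after  4: x0=0x8a x1=0xf4 x2=0x82 x3=0xfa  N=1 Z=0
after  5: x0=0x8a x1=0xf4 x2=0xfe x3=0xfa  N=1 Z=0
after  6: x0=0x8a x1=0xf4 x2=0x88 x3=0xfa  N=1 Z=0
after  7: x0=0x8a x1=0xf4 x2=0x12 x3=0xfa  N=0 Z=0
after  8: x0=0xf6 x1=0xf4 x2=0x12 x3=0xfa  N=1 Z=0
-- IRQ taken; context saved, return-PC = 9 --

K = 8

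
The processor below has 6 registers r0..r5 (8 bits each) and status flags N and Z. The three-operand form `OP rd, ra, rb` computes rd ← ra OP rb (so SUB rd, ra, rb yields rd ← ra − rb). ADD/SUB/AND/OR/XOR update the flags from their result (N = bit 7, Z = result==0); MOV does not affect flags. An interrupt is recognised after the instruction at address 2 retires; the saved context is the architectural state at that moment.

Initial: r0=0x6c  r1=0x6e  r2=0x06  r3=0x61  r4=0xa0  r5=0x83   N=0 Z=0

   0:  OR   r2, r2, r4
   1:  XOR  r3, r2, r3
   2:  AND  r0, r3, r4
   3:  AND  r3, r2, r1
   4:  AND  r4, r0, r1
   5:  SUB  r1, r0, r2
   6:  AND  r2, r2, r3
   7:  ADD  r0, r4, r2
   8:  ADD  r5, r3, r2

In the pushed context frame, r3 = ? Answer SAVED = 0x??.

SAVED = 0xc7

after  0: r0=0x6c r1=0x6e r2=0xa6 r3=0x61 r4=0xa0 r5=0x83  N=1 Z=0
after  1: r0=0x6c r1=0x6e r2=0xa6 r3=0xc7 r4=0xa0 r5=0x83  N=1 Z=0
after  2: r0=0x80 r1=0x6e r2=0xa6 r3=0xc7 r4=0xa0 r5=0x83  N=1 Z=0
-- IRQ taken; context saved, return-PC = 3 --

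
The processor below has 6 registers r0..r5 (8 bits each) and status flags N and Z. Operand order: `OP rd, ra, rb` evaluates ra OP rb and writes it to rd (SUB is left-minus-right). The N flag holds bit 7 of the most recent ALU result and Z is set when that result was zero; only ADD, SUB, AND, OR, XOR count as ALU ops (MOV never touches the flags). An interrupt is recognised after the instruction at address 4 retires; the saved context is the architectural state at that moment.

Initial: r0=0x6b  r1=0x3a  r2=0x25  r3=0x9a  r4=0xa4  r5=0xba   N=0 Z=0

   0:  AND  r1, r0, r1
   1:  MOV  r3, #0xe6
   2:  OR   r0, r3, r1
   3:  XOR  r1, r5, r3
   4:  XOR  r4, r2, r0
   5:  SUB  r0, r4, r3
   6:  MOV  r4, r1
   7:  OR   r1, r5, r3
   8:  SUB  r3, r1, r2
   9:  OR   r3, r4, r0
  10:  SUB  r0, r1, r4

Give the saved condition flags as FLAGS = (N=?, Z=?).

FLAGS = (N=1, Z=0)

after  0: r0=0x6b r1=0x2a r2=0x25 r3=0x9a r4=0xa4 r5=0xba  N=0 Z=0
after  1: r0=0x6b r1=0x2a r2=0x25 r3=0xe6 r4=0xa4 r5=0xba  N=0 Z=0
after  2: r0=0xee r1=0x2a r2=0x25 r3=0xe6 r4=0xa4 r5=0xba  N=1 Z=0
after  3: r0=0xee r1=0x5c r2=0x25 r3=0xe6 r4=0xa4 r5=0xba  N=0 Z=0
after  4: r0=0xee r1=0x5c r2=0x25 r3=0xe6 r4=0xcb r5=0xba  N=1 Z=0
-- IRQ taken; context saved, return-PC = 5 --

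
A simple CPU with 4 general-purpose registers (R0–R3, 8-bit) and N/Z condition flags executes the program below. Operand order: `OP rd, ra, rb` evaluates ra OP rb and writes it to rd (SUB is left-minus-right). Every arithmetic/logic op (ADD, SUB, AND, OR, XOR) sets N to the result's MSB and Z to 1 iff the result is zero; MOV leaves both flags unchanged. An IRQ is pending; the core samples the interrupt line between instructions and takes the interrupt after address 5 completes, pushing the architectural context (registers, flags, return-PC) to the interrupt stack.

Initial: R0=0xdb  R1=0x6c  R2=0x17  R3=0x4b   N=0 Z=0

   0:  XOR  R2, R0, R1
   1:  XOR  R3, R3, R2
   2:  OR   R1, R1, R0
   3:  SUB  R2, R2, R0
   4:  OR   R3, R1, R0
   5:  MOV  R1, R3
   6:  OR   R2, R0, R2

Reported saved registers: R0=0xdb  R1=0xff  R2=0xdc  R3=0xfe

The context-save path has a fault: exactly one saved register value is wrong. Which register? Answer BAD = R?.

after  0: R0=0xdb R1=0x6c R2=0xb7 R3=0x4b  N=1 Z=0
after  1: R0=0xdb R1=0x6c R2=0xb7 R3=0xfc  N=1 Z=0
after  2: R0=0xdb R1=0xff R2=0xb7 R3=0xfc  N=1 Z=0
after  3: R0=0xdb R1=0xff R2=0xdc R3=0xfc  N=1 Z=0
after  4: R0=0xdb R1=0xff R2=0xdc R3=0xff  N=1 Z=0
after  5: R0=0xdb R1=0xff R2=0xdc R3=0xff  N=1 Z=0
-- IRQ taken; context saved, return-PC = 6 --
mismatch: R3: reported 0xfe vs actual 0xff

BAD = R3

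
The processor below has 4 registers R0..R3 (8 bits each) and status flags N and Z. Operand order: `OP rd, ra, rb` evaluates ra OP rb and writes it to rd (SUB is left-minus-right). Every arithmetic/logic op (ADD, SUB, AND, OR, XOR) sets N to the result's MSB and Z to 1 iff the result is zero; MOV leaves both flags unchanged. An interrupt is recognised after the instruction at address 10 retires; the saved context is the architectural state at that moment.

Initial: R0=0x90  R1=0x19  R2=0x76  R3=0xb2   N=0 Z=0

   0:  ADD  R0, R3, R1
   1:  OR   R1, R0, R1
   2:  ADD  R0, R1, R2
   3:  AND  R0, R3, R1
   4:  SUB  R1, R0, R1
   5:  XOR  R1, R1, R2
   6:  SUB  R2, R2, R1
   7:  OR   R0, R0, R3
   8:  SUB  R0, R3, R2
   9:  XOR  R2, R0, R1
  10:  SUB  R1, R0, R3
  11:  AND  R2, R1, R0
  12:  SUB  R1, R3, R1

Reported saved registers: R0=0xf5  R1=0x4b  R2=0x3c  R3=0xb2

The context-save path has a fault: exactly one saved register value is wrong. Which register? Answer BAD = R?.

after  0: R0=0xcb R1=0x19 R2=0x76 R3=0xb2  N=1 Z=0
after  1: R0=0xcb R1=0xdb R2=0x76 R3=0xb2  N=1 Z=0
after  2: R0=0x51 R1=0xdb R2=0x76 R3=0xb2  N=0 Z=0
after  3: R0=0x92 R1=0xdb R2=0x76 R3=0xb2  N=1 Z=0
after  4: R0=0x92 R1=0xb7 R2=0x76 R3=0xb2  N=1 Z=0
after  5: R0=0x92 R1=0xc1 R2=0x76 R3=0xb2  N=1 Z=0
after  6: R0=0x92 R1=0xc1 R2=0xb5 R3=0xb2  N=1 Z=0
after  7: R0=0xb2 R1=0xc1 R2=0xb5 R3=0xb2  N=1 Z=0
after  8: R0=0xfd R1=0xc1 R2=0xb5 R3=0xb2  N=1 Z=0
after  9: R0=0xfd R1=0xc1 R2=0x3c R3=0xb2  N=0 Z=0
after 10: R0=0xfd R1=0x4b R2=0x3c R3=0xb2  N=0 Z=0
-- IRQ taken; context saved, return-PC = 11 --
mismatch: R0: reported 0xf5 vs actual 0xfd

BAD = R0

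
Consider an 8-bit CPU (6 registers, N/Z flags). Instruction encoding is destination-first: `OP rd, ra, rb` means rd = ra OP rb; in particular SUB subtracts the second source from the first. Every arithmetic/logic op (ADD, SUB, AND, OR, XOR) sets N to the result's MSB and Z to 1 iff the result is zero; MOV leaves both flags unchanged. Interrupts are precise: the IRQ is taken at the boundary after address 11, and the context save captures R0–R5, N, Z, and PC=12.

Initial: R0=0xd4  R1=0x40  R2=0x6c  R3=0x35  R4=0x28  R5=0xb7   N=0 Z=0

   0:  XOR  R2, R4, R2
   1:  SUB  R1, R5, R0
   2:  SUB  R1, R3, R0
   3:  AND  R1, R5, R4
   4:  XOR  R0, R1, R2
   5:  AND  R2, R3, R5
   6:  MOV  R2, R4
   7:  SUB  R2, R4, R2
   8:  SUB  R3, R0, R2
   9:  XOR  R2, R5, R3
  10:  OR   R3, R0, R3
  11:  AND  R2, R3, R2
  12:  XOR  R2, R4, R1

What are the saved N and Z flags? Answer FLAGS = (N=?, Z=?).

after  0: R0=0xd4 R1=0x40 R2=0x44 R3=0x35 R4=0x28 R5=0xb7  N=0 Z=0
after  1: R0=0xd4 R1=0xe3 R2=0x44 R3=0x35 R4=0x28 R5=0xb7  N=1 Z=0
after  2: R0=0xd4 R1=0x61 R2=0x44 R3=0x35 R4=0x28 R5=0xb7  N=0 Z=0
after  3: R0=0xd4 R1=0x20 R2=0x44 R3=0x35 R4=0x28 R5=0xb7  N=0 Z=0
after  4: R0=0x64 R1=0x20 R2=0x44 R3=0x35 R4=0x28 R5=0xb7  N=0 Z=0
after  5: R0=0x64 R1=0x20 R2=0x35 R3=0x35 R4=0x28 R5=0xb7  N=0 Z=0
after  6: R0=0x64 R1=0x20 R2=0x28 R3=0x35 R4=0x28 R5=0xb7  N=0 Z=0
after  7: R0=0x64 R1=0x20 R2=0x00 R3=0x35 R4=0x28 R5=0xb7  N=0 Z=1
after  8: R0=0x64 R1=0x20 R2=0x00 R3=0x64 R4=0x28 R5=0xb7  N=0 Z=0
after  9: R0=0x64 R1=0x20 R2=0xd3 R3=0x64 R4=0x28 R5=0xb7  N=1 Z=0
after 10: R0=0x64 R1=0x20 R2=0xd3 R3=0x64 R4=0x28 R5=0xb7  N=0 Z=0
after 11: R0=0x64 R1=0x20 R2=0x40 R3=0x64 R4=0x28 R5=0xb7  N=0 Z=0
-- IRQ taken; context saved, return-PC = 12 --

FLAGS = (N=0, Z=0)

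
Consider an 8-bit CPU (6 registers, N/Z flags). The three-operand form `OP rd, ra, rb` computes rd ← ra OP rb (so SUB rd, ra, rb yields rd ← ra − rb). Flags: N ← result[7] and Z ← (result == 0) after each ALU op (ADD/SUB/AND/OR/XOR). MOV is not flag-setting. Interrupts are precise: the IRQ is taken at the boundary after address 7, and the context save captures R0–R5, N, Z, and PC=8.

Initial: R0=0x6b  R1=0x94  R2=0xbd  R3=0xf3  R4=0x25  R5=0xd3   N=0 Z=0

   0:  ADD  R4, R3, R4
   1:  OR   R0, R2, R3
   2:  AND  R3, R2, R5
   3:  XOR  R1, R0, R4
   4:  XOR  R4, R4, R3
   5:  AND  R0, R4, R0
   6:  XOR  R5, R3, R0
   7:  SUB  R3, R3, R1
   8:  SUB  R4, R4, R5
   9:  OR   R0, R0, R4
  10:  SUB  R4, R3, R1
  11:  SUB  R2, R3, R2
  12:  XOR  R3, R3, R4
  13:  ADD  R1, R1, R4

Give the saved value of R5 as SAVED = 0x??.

SAVED = 0x18

after  0: R0=0x6b R1=0x94 R2=0xbd R3=0xf3 R4=0x18 R5=0xd3  N=0 Z=0
after  1: R0=0xff R1=0x94 R2=0xbd R3=0xf3 R4=0x18 R5=0xd3  N=1 Z=0
after  2: R0=0xff R1=0x94 R2=0xbd R3=0x91 R4=0x18 R5=0xd3  N=1 Z=0
after  3: R0=0xff R1=0xe7 R2=0xbd R3=0x91 R4=0x18 R5=0xd3  N=1 Z=0
after  4: R0=0xff R1=0xe7 R2=0xbd R3=0x91 R4=0x89 R5=0xd3  N=1 Z=0
after  5: R0=0x89 R1=0xe7 R2=0xbd R3=0x91 R4=0x89 R5=0xd3  N=1 Z=0
after  6: R0=0x89 R1=0xe7 R2=0xbd R3=0x91 R4=0x89 R5=0x18  N=0 Z=0
after  7: R0=0x89 R1=0xe7 R2=0xbd R3=0xaa R4=0x89 R5=0x18  N=1 Z=0
-- IRQ taken; context saved, return-PC = 8 --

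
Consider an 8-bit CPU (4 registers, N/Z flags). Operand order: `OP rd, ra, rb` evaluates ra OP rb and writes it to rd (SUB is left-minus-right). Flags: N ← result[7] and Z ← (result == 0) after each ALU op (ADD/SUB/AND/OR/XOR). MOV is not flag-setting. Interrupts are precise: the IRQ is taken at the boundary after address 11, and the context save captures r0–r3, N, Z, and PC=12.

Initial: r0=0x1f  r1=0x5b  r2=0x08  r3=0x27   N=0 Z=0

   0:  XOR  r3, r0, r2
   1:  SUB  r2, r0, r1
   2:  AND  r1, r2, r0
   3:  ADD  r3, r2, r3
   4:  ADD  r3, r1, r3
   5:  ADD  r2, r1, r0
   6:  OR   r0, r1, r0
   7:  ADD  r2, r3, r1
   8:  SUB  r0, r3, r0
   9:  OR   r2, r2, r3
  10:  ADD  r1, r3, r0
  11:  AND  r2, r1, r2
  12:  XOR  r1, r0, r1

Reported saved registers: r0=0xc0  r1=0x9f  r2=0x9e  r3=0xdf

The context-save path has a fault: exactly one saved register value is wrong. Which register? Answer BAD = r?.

after  0: r0=0x1f r1=0x5b r2=0x08 r3=0x17  N=0 Z=0
after  1: r0=0x1f r1=0x5b r2=0xc4 r3=0x17  N=1 Z=0
after  2: r0=0x1f r1=0x04 r2=0xc4 r3=0x17  N=0 Z=0
after  3: r0=0x1f r1=0x04 r2=0xc4 r3=0xdb  N=1 Z=0
after  4: r0=0x1f r1=0x04 r2=0xc4 r3=0xdf  N=1 Z=0
after  5: r0=0x1f r1=0x04 r2=0x23 r3=0xdf  N=0 Z=0
after  6: r0=0x1f r1=0x04 r2=0x23 r3=0xdf  N=0 Z=0
after  7: r0=0x1f r1=0x04 r2=0xe3 r3=0xdf  N=1 Z=0
after  8: r0=0xc0 r1=0x04 r2=0xe3 r3=0xdf  N=1 Z=0
after  9: r0=0xc0 r1=0x04 r2=0xff r3=0xdf  N=1 Z=0
after 10: r0=0xc0 r1=0x9f r2=0xff r3=0xdf  N=1 Z=0
after 11: r0=0xc0 r1=0x9f r2=0x9f r3=0xdf  N=1 Z=0
-- IRQ taken; context saved, return-PC = 12 --
mismatch: r2: reported 0x9e vs actual 0x9f

BAD = r2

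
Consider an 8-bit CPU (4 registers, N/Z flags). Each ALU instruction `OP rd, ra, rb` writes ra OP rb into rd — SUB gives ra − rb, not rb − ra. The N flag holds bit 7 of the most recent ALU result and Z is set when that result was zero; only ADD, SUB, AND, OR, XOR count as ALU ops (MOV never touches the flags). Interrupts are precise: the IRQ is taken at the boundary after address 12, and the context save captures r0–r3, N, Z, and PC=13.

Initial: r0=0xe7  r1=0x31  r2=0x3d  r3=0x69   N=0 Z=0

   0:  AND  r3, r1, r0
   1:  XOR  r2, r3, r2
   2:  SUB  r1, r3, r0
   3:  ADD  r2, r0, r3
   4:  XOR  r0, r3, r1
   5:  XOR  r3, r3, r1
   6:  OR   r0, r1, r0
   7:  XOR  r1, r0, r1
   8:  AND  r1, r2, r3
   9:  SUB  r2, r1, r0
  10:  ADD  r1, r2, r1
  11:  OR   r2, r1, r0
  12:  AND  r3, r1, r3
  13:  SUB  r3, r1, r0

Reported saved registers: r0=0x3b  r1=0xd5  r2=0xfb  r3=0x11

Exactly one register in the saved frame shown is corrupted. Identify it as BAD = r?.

after  0: r0=0xe7 r1=0x31 r2=0x3d r3=0x21  N=0 Z=0
after  1: r0=0xe7 r1=0x31 r2=0x1c r3=0x21  N=0 Z=0
after  2: r0=0xe7 r1=0x3a r2=0x1c r3=0x21  N=0 Z=0
after  3: r0=0xe7 r1=0x3a r2=0x08 r3=0x21  N=0 Z=0
after  4: r0=0x1b r1=0x3a r2=0x08 r3=0x21  N=0 Z=0
after  5: r0=0x1b r1=0x3a r2=0x08 r3=0x1b  N=0 Z=0
after  6: r0=0x3b r1=0x3a r2=0x08 r3=0x1b  N=0 Z=0
after  7: r0=0x3b r1=0x01 r2=0x08 r3=0x1b  N=0 Z=0
after  8: r0=0x3b r1=0x08 r2=0x08 r3=0x1b  N=0 Z=0
after  9: r0=0x3b r1=0x08 r2=0xcd r3=0x1b  N=1 Z=0
after 10: r0=0x3b r1=0xd5 r2=0xcd r3=0x1b  N=1 Z=0
after 11: r0=0x3b r1=0xd5 r2=0xff r3=0x1b  N=1 Z=0
after 12: r0=0x3b r1=0xd5 r2=0xff r3=0x11  N=0 Z=0
-- IRQ taken; context saved, return-PC = 13 --
mismatch: r2: reported 0xfb vs actual 0xff

BAD = r2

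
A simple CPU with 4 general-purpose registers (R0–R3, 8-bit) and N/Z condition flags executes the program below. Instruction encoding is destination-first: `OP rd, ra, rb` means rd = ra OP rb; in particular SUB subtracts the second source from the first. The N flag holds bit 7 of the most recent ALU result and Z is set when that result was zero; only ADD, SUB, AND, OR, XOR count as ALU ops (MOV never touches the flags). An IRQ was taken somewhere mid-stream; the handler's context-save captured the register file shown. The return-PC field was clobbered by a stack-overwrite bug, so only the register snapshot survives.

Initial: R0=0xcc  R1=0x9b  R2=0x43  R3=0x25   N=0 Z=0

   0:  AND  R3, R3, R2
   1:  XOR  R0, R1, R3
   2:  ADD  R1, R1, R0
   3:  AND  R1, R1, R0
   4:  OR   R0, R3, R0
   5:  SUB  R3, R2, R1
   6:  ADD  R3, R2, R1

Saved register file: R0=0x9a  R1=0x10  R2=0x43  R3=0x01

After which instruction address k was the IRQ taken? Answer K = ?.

K = 3

after  0: R0=0xcc R1=0x9b R2=0x43 R3=0x01  N=0 Z=0
after  1: R0=0x9a R1=0x9b R2=0x43 R3=0x01  N=1 Z=0
after  2: R0=0x9a R1=0x35 R2=0x43 R3=0x01  N=0 Z=0
after  3: R0=0x9a R1=0x10 R2=0x43 R3=0x01  N=0 Z=0
-- IRQ taken; context saved, return-PC = 4 --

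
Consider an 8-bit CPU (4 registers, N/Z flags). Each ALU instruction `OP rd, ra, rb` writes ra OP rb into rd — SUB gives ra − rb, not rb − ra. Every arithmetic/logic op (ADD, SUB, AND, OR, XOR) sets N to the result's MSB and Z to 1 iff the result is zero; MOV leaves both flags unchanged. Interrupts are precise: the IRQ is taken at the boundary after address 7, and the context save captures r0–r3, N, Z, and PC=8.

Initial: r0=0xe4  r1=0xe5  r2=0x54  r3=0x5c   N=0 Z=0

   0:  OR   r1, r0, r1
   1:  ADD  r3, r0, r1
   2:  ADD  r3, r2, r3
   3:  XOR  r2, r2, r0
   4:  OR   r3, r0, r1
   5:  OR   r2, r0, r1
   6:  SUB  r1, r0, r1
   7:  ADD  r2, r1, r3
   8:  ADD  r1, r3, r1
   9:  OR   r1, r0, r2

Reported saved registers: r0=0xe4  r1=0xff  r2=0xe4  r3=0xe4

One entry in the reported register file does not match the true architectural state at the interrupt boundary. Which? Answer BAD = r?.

after  0: r0=0xe4 r1=0xe5 r2=0x54 r3=0x5c  N=1 Z=0
after  1: r0=0xe4 r1=0xe5 r2=0x54 r3=0xc9  N=1 Z=0
after  2: r0=0xe4 r1=0xe5 r2=0x54 r3=0x1d  N=0 Z=0
after  3: r0=0xe4 r1=0xe5 r2=0xb0 r3=0x1d  N=1 Z=0
after  4: r0=0xe4 r1=0xe5 r2=0xb0 r3=0xe5  N=1 Z=0
after  5: r0=0xe4 r1=0xe5 r2=0xe5 r3=0xe5  N=1 Z=0
after  6: r0=0xe4 r1=0xff r2=0xe5 r3=0xe5  N=1 Z=0
after  7: r0=0xe4 r1=0xff r2=0xe4 r3=0xe5  N=1 Z=0
-- IRQ taken; context saved, return-PC = 8 --
mismatch: r3: reported 0xe4 vs actual 0xe5

BAD = r3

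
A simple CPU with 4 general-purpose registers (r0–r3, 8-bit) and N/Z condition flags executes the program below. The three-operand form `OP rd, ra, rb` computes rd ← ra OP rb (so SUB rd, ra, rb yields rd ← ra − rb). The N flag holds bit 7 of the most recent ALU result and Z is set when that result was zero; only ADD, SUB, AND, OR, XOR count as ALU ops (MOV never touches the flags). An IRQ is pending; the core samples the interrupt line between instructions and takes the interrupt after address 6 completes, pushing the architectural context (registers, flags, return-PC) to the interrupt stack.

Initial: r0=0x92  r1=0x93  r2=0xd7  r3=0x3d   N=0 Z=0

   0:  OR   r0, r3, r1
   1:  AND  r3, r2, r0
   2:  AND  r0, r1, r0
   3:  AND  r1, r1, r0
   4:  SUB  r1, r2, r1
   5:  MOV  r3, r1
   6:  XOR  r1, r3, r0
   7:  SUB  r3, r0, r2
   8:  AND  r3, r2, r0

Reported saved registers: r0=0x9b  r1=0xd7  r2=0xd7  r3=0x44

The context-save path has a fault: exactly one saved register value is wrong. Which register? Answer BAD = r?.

after  0: r0=0xbf r1=0x93 r2=0xd7 r3=0x3d  N=1 Z=0
after  1: r0=0xbf r1=0x93 r2=0xd7 r3=0x97  N=1 Z=0
after  2: r0=0x93 r1=0x93 r2=0xd7 r3=0x97  N=1 Z=0
after  3: r0=0x93 r1=0x93 r2=0xd7 r3=0x97  N=1 Z=0
after  4: r0=0x93 r1=0x44 r2=0xd7 r3=0x97  N=0 Z=0
after  5: r0=0x93 r1=0x44 r2=0xd7 r3=0x44  N=0 Z=0
after  6: r0=0x93 r1=0xd7 r2=0xd7 r3=0x44  N=1 Z=0
-- IRQ taken; context saved, return-PC = 7 --
mismatch: r0: reported 0x9b vs actual 0x93

BAD = r0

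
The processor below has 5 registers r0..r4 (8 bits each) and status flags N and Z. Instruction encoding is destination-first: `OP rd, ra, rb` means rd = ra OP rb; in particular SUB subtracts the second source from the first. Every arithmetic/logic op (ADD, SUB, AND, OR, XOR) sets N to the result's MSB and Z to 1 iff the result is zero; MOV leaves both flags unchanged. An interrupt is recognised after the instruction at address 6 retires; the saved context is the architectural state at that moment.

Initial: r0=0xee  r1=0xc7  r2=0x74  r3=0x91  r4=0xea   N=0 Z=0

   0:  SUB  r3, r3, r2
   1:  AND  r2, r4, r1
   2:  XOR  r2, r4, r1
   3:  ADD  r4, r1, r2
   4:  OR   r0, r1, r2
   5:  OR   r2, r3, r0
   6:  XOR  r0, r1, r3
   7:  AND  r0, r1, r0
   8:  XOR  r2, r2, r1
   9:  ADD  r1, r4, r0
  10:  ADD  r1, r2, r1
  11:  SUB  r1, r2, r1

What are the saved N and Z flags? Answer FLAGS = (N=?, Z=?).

after  0: r0=0xee r1=0xc7 r2=0x74 r3=0x1d r4=0xea  N=0 Z=0
after  1: r0=0xee r1=0xc7 r2=0xc2 r3=0x1d r4=0xea  N=1 Z=0
after  2: r0=0xee r1=0xc7 r2=0x2d r3=0x1d r4=0xea  N=0 Z=0
after  3: r0=0xee r1=0xc7 r2=0x2d r3=0x1d r4=0xf4  N=1 Z=0
after  4: r0=0xef r1=0xc7 r2=0x2d r3=0x1d r4=0xf4  N=1 Z=0
after  5: r0=0xef r1=0xc7 r2=0xff r3=0x1d r4=0xf4  N=1 Z=0
after  6: r0=0xda r1=0xc7 r2=0xff r3=0x1d r4=0xf4  N=1 Z=0
-- IRQ taken; context saved, return-PC = 7 --

FLAGS = (N=1, Z=0)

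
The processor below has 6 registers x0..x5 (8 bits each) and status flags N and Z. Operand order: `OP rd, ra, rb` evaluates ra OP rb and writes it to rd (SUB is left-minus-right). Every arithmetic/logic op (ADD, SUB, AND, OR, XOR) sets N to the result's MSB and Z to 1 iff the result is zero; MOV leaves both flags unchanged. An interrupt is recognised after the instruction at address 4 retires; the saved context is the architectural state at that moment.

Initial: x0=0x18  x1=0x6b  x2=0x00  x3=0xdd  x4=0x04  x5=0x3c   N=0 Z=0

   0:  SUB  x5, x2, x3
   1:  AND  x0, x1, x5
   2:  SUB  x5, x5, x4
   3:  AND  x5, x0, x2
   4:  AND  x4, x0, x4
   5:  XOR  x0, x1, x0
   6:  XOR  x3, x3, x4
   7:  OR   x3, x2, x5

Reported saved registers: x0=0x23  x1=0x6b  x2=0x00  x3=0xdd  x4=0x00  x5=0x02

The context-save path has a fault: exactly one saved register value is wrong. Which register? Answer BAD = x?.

BAD = x5

after  0: x0=0x18 x1=0x6b x2=0x00 x3=0xdd x4=0x04 x5=0x23  N=0 Z=0
after  1: x0=0x23 x1=0x6b x2=0x00 x3=0xdd x4=0x04 x5=0x23  N=0 Z=0
after  2: x0=0x23 x1=0x6b x2=0x00 x3=0xdd x4=0x04 x5=0x1f  N=0 Z=0
after  3: x0=0x23 x1=0x6b x2=0x00 x3=0xdd x4=0x04 x5=0x00  N=0 Z=1
after  4: x0=0x23 x1=0x6b x2=0x00 x3=0xdd x4=0x00 x5=0x00  N=0 Z=1
-- IRQ taken; context saved, return-PC = 5 --
mismatch: x5: reported 0x02 vs actual 0x00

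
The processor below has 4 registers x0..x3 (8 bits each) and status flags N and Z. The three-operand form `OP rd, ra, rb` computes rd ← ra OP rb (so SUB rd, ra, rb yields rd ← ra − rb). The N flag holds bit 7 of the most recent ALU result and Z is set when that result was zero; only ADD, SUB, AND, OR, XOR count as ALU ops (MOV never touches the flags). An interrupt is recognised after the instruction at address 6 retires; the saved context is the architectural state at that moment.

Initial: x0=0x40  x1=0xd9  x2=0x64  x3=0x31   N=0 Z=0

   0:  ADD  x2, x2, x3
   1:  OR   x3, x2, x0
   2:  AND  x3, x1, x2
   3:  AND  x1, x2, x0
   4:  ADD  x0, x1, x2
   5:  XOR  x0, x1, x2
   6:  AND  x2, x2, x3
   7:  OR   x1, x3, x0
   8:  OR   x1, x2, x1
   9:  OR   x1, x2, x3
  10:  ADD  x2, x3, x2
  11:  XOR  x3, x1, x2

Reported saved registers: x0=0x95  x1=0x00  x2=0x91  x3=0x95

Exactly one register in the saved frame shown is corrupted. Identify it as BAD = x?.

after  0: x0=0x40 x1=0xd9 x2=0x95 x3=0x31  N=1 Z=0
after  1: x0=0x40 x1=0xd9 x2=0x95 x3=0xd5  N=1 Z=0
after  2: x0=0x40 x1=0xd9 x2=0x95 x3=0x91  N=1 Z=0
after  3: x0=0x40 x1=0x00 x2=0x95 x3=0x91  N=0 Z=1
after  4: x0=0x95 x1=0x00 x2=0x95 x3=0x91  N=1 Z=0
after  5: x0=0x95 x1=0x00 x2=0x95 x3=0x91  N=1 Z=0
after  6: x0=0x95 x1=0x00 x2=0x91 x3=0x91  N=1 Z=0
-- IRQ taken; context saved, return-PC = 7 --
mismatch: x3: reported 0x95 vs actual 0x91

BAD = x3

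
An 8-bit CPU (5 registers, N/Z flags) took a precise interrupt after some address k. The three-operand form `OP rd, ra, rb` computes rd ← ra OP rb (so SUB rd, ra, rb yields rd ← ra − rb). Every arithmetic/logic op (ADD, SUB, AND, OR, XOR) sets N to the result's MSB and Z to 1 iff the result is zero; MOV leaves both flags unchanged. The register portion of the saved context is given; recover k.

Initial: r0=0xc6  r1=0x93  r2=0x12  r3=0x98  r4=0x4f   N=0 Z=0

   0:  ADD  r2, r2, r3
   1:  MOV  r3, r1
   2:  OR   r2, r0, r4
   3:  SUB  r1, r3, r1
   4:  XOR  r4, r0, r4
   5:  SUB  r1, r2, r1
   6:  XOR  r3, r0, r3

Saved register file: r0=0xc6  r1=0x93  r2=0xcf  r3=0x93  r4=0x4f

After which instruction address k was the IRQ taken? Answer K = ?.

after  0: r0=0xc6 r1=0x93 r2=0xaa r3=0x98 r4=0x4f  N=1 Z=0
after  1: r0=0xc6 r1=0x93 r2=0xaa r3=0x93 r4=0x4f  N=1 Z=0
after  2: r0=0xc6 r1=0x93 r2=0xcf r3=0x93 r4=0x4f  N=1 Z=0
-- IRQ taken; context saved, return-PC = 3 --

K = 2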